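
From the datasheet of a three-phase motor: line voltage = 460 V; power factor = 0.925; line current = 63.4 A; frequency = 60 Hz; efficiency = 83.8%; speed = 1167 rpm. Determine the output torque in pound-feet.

P_in = √3·V·I·cosφ = 1.732 × 460 × 63.4 × 0.925 = 46724 W
P_out = η·P_in = 0.838 × 46724 = 39155 W
n = 1167 rpm
ω = 2π×1167/60 = 122.2 rad/s
τ = P_out/ω = 39155/122.2 = 320.4 N·m
In lb·ft: 320.4/1.356 = 236 lb·ft

236 lb·ft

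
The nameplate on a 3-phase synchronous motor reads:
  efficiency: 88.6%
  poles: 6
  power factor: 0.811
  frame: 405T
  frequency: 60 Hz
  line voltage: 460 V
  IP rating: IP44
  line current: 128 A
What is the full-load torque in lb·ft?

P_in = √3·V·I·cosφ = 1.732 × 460 × 128 × 0.811 = 82706 W
P_out = η·P_in = 0.886 × 82706 = 73278 W
n = n_s = 120×60/6 = 1200 rpm (synchronous)
ω = 2π×1200/60 = 125.7 rad/s
τ = P_out/ω = 73278/125.7 = 583 N·m
In lb·ft: 583/1.356 = 430 lb·ft

430 lb·ft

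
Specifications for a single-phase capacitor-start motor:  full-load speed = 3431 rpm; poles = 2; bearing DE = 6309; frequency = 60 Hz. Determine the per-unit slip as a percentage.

n_s = 120f/p = 120×60/2 = 3600 rpm
s = (n_s − n)/n_s = (3600 − 3431)/3600 = 0.0469

4.69 %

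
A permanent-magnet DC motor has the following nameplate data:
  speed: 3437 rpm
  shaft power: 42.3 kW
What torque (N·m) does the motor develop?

ω = 2π × 3437/60 = 359.9 rad/s
τ = P/ω = 42300/359.9 = 118 N·m

118 N·m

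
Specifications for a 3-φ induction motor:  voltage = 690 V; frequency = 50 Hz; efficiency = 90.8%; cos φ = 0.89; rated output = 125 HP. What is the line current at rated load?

96.6 A

P_out = 125 × 746 = 93250 W
P_in = P_out / η = 93250 / 0.908 = 102698 W
I_L = P_in / (√3·V_L·cosφ) = 102698 / (1.732 × 690 × 0.89) = 96.6 A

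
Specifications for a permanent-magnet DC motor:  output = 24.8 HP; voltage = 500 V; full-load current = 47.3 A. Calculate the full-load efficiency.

78.2 %

P_out = 24.8 × 746 = 18501 W
P_in = V·I = 500 × 47.3 = 23650 W
η = P_out / P_in = 18501 / 23650 = 0.782 = 78.2%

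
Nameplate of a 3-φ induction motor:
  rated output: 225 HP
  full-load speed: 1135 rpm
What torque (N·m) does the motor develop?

P_out = 225 × 746 = 167850 W
ω = 2π × 1135/60 = 118.9 rad/s
τ = P_out/ω = 167850/118.9 = 1410 N·m

1410 N·m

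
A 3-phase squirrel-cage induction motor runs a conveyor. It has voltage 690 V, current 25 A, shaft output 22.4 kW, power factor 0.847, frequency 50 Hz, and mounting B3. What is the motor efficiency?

P_out = 22.4 kW = 22400 W
P_in = √3·V_L·I_L·cosφ = 1.732 × 690 × 25 × 0.847 = 25306 W
η = P_out / P_in = 22400 / 25306 = 0.885 = 88.5%

88.5 %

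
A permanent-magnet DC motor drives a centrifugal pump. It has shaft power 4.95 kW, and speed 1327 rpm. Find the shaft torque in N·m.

35.6 N·m

ω = 2π × 1327/60 = 139 rad/s
τ = P/ω = 4950/139 = 35.6 N·m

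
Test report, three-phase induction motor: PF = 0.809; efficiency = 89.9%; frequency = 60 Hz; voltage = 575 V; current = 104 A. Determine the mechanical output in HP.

P_in = √3·V·I·cosφ = 1.732 × 575 × 104 × 0.809 = 83791 W
P_out = η·P_in = 0.899 × 83791 = 75328 W
= 75328/746 = 101 HP

101 HP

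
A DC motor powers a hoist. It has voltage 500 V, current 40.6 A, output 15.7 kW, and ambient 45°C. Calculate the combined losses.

4600 W

P_in = V·I = 500×40.6 = 20300 W
P_out = 15700 W
Losses = P_in − P_out = 20300 − 15700 = 4600 W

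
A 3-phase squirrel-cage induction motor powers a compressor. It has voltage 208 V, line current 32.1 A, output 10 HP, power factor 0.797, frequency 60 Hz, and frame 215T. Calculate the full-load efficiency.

80.9 %

P_out = 10 × 746 = 7460 W
P_in = √3·V_L·I_L·cosφ = 1.732 × 208 × 32.1 × 0.797 = 9217 W
η = P_out / P_in = 7460 / 9217 = 0.809 = 80.9%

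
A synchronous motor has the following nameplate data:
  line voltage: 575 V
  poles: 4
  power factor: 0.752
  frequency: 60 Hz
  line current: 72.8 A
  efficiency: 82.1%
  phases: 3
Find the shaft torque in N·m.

P_in = √3·V·I·cosφ = 1.732 × 575 × 72.8 × 0.752 = 54521 W
P_out = η·P_in = 0.821 × 54521 = 44762 W
n = n_s = 120×60/4 = 1800 rpm (synchronous)
ω = 2π×1800/60 = 188.5 rad/s
τ = P_out/ω = 44762/188.5 = 237 N·m

237 N·m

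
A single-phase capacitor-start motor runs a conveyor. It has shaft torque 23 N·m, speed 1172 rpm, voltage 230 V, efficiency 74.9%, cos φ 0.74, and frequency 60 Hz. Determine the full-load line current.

ω = 2π×1172/60 = 122.7 rad/s; P_out = τω = 23 × 122.7 = 2822 W
P_in = P_out / η = 2822 / 0.749 = 3768 W
I = P_in / (V·cosφ) = 3768 / (230 × 0.74) = 22.1 A

22.1 A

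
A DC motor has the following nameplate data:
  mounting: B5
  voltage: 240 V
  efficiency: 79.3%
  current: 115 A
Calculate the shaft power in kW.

21.9 kW

P_in = V·I = 240 × 115 = 27600 W
P_out = η·P_in = 0.793 × 27600 = 21887 W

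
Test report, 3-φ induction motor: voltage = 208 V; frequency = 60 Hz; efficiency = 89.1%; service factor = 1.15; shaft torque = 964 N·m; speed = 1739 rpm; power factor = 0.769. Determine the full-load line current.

ω = 2π×1739/60 = 182.1 rad/s; P_out = τω = 964 × 182.1 = 175544 W
P_in = P_out / η = 175544 / 0.891 = 197019 W
I_L = P_in / (√3·V_L·cosφ) = 197019 / (1.732 × 208 × 0.769) = 711 A

711 A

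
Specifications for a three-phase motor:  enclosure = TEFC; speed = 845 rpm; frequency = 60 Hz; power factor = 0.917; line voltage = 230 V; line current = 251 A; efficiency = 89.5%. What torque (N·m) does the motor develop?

927 N·m

P_in = √3·V·I·cosφ = 1.732 × 230 × 251 × 0.917 = 91689 W
P_out = η·P_in = 0.895 × 91689 = 82062 W
n = 845 rpm
ω = 2π×845/60 = 88.49 rad/s
τ = P_out/ω = 82062/88.49 = 927 N·m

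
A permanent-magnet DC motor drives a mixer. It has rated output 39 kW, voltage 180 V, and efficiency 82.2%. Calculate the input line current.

264 A

P_out = 39 kW = 39000 W
P_in = P_out / η = 39000 / 0.822 = 47445 W
I = P_in / V = 47445 / 180 = 264 A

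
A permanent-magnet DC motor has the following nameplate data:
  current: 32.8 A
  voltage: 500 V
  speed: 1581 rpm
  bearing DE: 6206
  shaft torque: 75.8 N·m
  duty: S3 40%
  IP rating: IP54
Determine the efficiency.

ω = 2π × 1581/60 = 165.6 rad/s; P_out = τω = 75.8 × 165.6 = 12552 W
P_in = V·I = 500 × 32.8 = 16400 W
η = P_out / P_in = 12552 / 16400 = 0.765 = 76.5%

76.5 %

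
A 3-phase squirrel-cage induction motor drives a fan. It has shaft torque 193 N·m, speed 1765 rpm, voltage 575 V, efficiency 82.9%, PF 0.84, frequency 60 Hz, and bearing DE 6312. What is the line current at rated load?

ω = 2π×1765/60 = 184.8 rad/s; P_out = τω = 193 × 184.8 = 35666 W
P_in = P_out / η = 35666 / 0.829 = 43023 W
I_L = P_in / (√3·V_L·cosφ) = 43023 / (1.732 × 575 × 0.84) = 51.4 A

51.4 A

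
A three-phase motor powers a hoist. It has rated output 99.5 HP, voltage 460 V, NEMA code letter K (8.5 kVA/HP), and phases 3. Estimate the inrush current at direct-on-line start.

S_LR = 8.5 × 99.5 = 845.75 kVA
I_LR = S_LR/(√3·V_L) = 845750/(1.732×460) = 1060 A

1060 A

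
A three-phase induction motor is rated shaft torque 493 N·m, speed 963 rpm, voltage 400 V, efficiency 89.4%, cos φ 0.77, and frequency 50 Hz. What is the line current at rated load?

104 A

ω = 2π×963/60 = 100.8 rad/s; P_out = τω = 493 × 100.8 = 49694 W
P_in = P_out / η = 49694 / 0.894 = 55586 W
I_L = P_in / (√3·V_L·cosφ) = 55586 / (1.732 × 400 × 0.77) = 104 A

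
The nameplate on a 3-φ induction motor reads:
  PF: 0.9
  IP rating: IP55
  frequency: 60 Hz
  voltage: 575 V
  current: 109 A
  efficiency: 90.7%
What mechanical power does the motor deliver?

88.6 kW

P_in = √3·V·I·cosφ = 1.732 × 575 × 109 × 0.9 = 97698 W
P_out = η·P_in = 0.907 × 97698 = 88612 W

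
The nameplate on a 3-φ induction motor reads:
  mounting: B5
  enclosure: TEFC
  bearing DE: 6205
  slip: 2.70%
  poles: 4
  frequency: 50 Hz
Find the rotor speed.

1460 rpm

n_s = 120f/p = 120×50/4 = 1500 rpm
n = n_s(1 − s) = 1500 × (1 − 0.027) = 1460 rpm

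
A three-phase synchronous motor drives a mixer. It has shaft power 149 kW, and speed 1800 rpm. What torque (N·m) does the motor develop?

790 N·m

ω = 2π × 1800/60 = 188.5 rad/s
τ = P/ω = 149000/188.5 = 790 N·m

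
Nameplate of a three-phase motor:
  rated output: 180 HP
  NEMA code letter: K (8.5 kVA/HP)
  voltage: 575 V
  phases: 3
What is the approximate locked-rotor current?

S_LR = 8.5 × 180 = 1530 kVA
I_LR = S_LR/(√3·V_L) = 1530000/(1.732×575) = 1540 A

1540 A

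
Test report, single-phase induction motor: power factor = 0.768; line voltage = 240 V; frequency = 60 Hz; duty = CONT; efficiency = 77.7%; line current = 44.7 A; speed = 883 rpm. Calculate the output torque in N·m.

P_in = V·I·cosφ = 240 × 44.7 × 0.768 = 8239 W
P_out = η·P_in = 0.777 × 8239 = 6402 W
n = 883 rpm
ω = 2π×883/60 = 92.47 rad/s
τ = P_out/ω = 6402/92.47 = 69.2 N·m

69.2 N·m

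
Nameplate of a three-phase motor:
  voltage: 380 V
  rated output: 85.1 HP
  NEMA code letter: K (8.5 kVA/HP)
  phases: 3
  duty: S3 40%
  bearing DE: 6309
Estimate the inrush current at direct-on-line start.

S_LR = 8.5 × 85.1 = 723.35 kVA
I_LR = S_LR/(√3·V_L) = 723350/(1.732×380) = 1100 A

1100 A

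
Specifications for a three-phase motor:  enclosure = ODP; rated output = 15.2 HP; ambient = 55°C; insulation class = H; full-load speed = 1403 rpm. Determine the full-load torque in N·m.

P_out = 15.2 × 746 = 11339 W
ω = 2π × 1403/60 = 146.9 rad/s
τ = P_out/ω = 11339/146.9 = 77.2 N·m

77.2 N·m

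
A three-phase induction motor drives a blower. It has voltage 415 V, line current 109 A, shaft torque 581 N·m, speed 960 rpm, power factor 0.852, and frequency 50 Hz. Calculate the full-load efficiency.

ω = 2π × 960/60 = 100.5 rad/s; P_out = τω = 581 × 100.5 = 58391 W
P_in = √3·V_L·I_L·cosφ = 1.732 × 415 × 109 × 0.852 = 66752 W
η = P_out / P_in = 58391 / 66752 = 0.875 = 87.5%

87.5 %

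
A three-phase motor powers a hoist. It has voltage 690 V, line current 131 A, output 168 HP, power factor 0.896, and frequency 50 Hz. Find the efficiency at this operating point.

P_out = 168 × 746 = 125328 W
P_in = √3·V_L·I_L·cosφ = 1.732 × 690 × 131 × 0.896 = 140274 W
η = P_out / P_in = 125328 / 140274 = 0.893 = 89.3%

89.3 %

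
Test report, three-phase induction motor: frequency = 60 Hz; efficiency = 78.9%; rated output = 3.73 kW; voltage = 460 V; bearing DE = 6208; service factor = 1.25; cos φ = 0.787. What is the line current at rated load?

7.54 A

P_out = 3.73 kW = 3730 W
P_in = P_out / η = 3730 / 0.789 = 4728 W
I_L = P_in / (√3·V_L·cosφ) = 4728 / (1.732 × 460 × 0.787) = 7.54 A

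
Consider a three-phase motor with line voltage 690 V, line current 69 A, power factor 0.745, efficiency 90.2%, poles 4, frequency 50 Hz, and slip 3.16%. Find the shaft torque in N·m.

364 N·m

P_in = √3·V·I·cosφ = 1.732 × 690 × 69 × 0.745 = 61433 W
P_out = η·P_in = 0.902 × 61433 = 55413 W
n_s = 120×50/4 = 1500 rpm; n = 1500×(1−0.0316) = 1453 rpm
ω = 2π×1453/60 = 152.2 rad/s
τ = P_out/ω = 55413/152.2 = 364 N·m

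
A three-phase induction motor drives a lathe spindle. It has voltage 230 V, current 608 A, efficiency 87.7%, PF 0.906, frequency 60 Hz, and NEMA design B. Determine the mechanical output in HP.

P_in = √3·V·I·cosφ = 1.732 × 230 × 608 × 0.906 = 219436 W
P_out = η·P_in = 0.877 × 219436 = 192445 W
= 192445/746 = 258 HP

258 HP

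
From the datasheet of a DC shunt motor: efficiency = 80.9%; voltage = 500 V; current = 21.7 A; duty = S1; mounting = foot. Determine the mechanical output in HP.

P_in = V·I = 500 × 21.7 = 10850 W
P_out = η·P_in = 0.809 × 10850 = 8778 W
= 8778/746 = 11.8 HP

11.8 HP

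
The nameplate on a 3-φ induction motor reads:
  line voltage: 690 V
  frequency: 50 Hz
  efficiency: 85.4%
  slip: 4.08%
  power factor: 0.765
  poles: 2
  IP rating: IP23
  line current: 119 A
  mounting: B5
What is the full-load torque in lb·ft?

227 lb·ft

P_in = √3·V·I·cosφ = 1.732 × 690 × 119 × 0.765 = 108794 W
P_out = η·P_in = 0.854 × 108794 = 92910 W
n_s = 120×50/2 = 3000 rpm; n = 3000×(1−0.0408) = 2878 rpm
ω = 2π×2878/60 = 301.4 rad/s
τ = P_out/ω = 92910/301.4 = 308.3 N·m
In lb·ft: 308.3/1.356 = 227 lb·ft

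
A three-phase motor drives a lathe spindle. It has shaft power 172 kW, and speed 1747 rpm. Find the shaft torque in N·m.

ω = 2π × 1747/60 = 182.9 rad/s
τ = P/ω = 172000/182.9 = 940 N·m

940 N·m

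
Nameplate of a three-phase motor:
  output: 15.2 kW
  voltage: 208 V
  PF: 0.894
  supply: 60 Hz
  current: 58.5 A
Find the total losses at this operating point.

P_in = √3·V·I·cosφ = 1.732×208×58.5×0.894 = 18841 W
P_out = 15200 W
Losses = P_in − P_out = 18841 − 15200 = 3641 W

3640 W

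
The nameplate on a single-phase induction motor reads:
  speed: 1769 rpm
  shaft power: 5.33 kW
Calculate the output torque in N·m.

ω = 2π × 1769/60 = 185.2 rad/s
τ = P/ω = 5330/185.2 = 28.8 N·m

28.8 N·m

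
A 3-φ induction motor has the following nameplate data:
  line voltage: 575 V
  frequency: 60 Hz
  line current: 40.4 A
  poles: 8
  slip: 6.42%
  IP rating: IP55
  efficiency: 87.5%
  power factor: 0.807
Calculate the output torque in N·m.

P_in = √3·V·I·cosφ = 1.732 × 575 × 40.4 × 0.807 = 32469 W
P_out = η·P_in = 0.875 × 32469 = 28410 W
n_s = 120×60/8 = 900 rpm; n = 900×(1−0.0642) = 842 rpm
ω = 2π×842/60 = 88.17 rad/s
τ = P_out/ω = 28410/88.17 = 322 N·m

322 N·m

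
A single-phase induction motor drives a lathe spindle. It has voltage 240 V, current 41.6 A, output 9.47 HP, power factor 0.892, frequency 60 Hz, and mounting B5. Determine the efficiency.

79.3 %

P_out = 9.47 × 746 = 7065 W
P_in = V·I·cosφ = 240 × 41.6 × 0.892 = 8906 W
η = P_out / P_in = 7065 / 8906 = 0.793 = 79.3%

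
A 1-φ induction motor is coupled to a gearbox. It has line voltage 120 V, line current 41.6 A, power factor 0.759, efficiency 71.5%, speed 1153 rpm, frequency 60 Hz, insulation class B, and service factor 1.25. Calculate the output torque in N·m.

22.4 N·m

P_in = V·I·cosφ = 120 × 41.6 × 0.759 = 3789 W
P_out = η·P_in = 0.715 × 3789 = 2709 W
n = 1153 rpm
ω = 2π×1153/60 = 120.7 rad/s
τ = P_out/ω = 2709/120.7 = 22.4 N·m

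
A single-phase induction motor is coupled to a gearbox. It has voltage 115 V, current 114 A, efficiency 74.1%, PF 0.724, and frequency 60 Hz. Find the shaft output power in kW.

P_in = V·I·cosφ = 115 × 114 × 0.724 = 9492 W
P_out = η·P_in = 0.741 × 9492 = 7034 W

7.03 kW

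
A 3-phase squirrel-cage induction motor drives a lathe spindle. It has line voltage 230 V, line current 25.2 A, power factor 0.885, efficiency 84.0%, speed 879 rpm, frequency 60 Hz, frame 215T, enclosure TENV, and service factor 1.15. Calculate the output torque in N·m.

81.1 N·m

P_in = √3·V·I·cosφ = 1.732 × 230 × 25.2 × 0.885 = 8884 W
P_out = η·P_in = 0.84 × 8884 = 7463 W
n = 879 rpm
ω = 2π×879/60 = 92.05 rad/s
τ = P_out/ω = 7463/92.05 = 81.1 N·m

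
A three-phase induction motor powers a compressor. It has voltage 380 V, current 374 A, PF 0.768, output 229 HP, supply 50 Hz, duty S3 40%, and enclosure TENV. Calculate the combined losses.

18.2 kW

P_in = √3·V·I·cosφ = 1.732×380×374×0.768 = 189045 W
P_out = 229×746 = 170834 W
Losses = P_in − P_out = 189045 − 170834 = 18211 W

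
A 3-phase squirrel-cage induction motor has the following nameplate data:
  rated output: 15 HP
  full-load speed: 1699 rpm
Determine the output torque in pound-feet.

P_out = 15 × 746 = 11190 W
ω = 2π × 1699/60 = 177.9 rad/s
τ = P_out/ω = 11190/177.9 = 62.9 N·m
In lb·ft: 62.9/1.356 = 46.4 lb·ft

46.4 lb·ft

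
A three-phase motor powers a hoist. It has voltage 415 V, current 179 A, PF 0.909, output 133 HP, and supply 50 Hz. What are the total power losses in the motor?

17700 W

P_in = √3·V·I·cosφ = 1.732×415×179×0.909 = 116953 W
P_out = 133×746 = 99218 W
Losses = P_in − P_out = 116953 − 99218 = 17735 W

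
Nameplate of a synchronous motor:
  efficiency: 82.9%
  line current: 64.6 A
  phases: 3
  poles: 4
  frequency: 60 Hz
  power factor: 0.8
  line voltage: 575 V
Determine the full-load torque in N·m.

P_in = √3·V·I·cosφ = 1.732 × 575 × 64.6 × 0.8 = 51468 W
P_out = η·P_in = 0.829 × 51468 = 42667 W
n = n_s = 120×60/4 = 1800 rpm (synchronous)
ω = 2π×1800/60 = 188.5 rad/s
τ = P_out/ω = 42667/188.5 = 226 N·m

226 N·m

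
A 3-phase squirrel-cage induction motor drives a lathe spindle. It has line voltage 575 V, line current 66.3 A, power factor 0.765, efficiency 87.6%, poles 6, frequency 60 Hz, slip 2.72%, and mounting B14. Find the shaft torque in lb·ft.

P_in = √3·V·I·cosφ = 1.732 × 575 × 66.3 × 0.765 = 50512 W
P_out = η·P_in = 0.876 × 50512 = 44249 W
n_s = 120×60/6 = 1200 rpm; n = 1200×(1−0.0272) = 1167 rpm
ω = 2π×1167/60 = 122.2 rad/s
τ = P_out/ω = 44249/122.2 = 362.1 N·m
In lb·ft: 362.1/1.356 = 267 lb·ft

267 lb·ft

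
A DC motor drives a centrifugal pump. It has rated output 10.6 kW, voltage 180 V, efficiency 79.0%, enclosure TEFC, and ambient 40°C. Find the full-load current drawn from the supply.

74.5 A

P_out = 10.6 kW = 10600 W
P_in = P_out / η = 10600 / 0.790 = 13418 W
I = P_in / V = 13418 / 180 = 74.5 A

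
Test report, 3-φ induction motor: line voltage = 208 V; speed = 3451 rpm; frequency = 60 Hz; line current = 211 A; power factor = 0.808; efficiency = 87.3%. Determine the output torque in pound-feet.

109 lb·ft

P_in = √3·V·I·cosφ = 1.732 × 208 × 211 × 0.808 = 61419 W
P_out = η·P_in = 0.873 × 61419 = 53619 W
n = 3451 rpm
ω = 2π×3451/60 = 361.4 rad/s
τ = P_out/ω = 53619/361.4 = 148.4 N·m
In lb·ft: 148.4/1.356 = 109 lb·ft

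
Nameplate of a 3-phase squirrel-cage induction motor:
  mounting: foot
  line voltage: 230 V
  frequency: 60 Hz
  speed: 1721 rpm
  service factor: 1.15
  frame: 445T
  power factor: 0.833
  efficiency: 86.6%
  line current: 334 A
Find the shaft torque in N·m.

P_in = √3·V·I·cosφ = 1.732 × 230 × 334 × 0.833 = 110833 W
P_out = η·P_in = 0.866 × 110833 = 95981 W
n = 1721 rpm
ω = 2π×1721/60 = 180.2 rad/s
τ = P_out/ω = 95981/180.2 = 533 N·m

533 N·m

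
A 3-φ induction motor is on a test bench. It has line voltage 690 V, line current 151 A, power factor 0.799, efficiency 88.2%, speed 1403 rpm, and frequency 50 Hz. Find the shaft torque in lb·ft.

P_in = √3·V·I·cosφ = 1.732 × 690 × 151 × 0.799 = 144185 W
P_out = η·P_in = 0.882 × 144185 = 127171 W
n = 1403 rpm
ω = 2π×1403/60 = 146.9 rad/s
τ = P_out/ω = 127171/146.9 = 865.7 N·m
In lb·ft: 865.7/1.356 = 638 lb·ft

638 lb·ft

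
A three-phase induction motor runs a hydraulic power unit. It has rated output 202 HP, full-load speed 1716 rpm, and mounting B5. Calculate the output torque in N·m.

839 N·m

P_out = 202 × 746 = 150692 W
ω = 2π × 1716/60 = 179.7 rad/s
τ = P_out/ω = 150692/179.7 = 839 N·m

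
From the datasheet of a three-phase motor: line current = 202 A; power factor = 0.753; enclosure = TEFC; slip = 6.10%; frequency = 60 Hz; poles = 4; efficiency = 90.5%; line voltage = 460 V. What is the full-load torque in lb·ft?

P_in = √3·V·I·cosφ = 1.732 × 460 × 202 × 0.753 = 121186 W
P_out = η·P_in = 0.905 × 121186 = 109673 W
n_s = 120×60/4 = 1800 rpm; n = 1800×(1−0.061) = 1690 rpm
ω = 2π×1690/60 = 177 rad/s
τ = P_out/ω = 109673/177 = 619.6 N·m
In lb·ft: 619.6/1.356 = 457 lb·ft

457 lb·ft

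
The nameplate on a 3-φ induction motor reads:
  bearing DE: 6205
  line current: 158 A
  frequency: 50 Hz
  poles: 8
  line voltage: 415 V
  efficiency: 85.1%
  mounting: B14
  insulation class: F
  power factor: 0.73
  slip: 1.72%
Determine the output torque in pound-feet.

P_in = √3·V·I·cosφ = 1.732 × 415 × 158 × 0.73 = 82904 W
P_out = η·P_in = 0.851 × 82904 = 70551 W
n_s = 120×50/8 = 750 rpm; n = 750×(1−0.0172) = 737 rpm
ω = 2π×737/60 = 77.18 rad/s
τ = P_out/ω = 70551/77.18 = 914.1 N·m
In lb·ft: 914.1/1.356 = 674 lb·ft

674 lb·ft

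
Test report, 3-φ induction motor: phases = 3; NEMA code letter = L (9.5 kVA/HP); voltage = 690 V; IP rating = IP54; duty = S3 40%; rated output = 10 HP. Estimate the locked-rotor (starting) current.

79.5 A

S_LR = 9.5 × 10 = 95 kVA
I_LR = S_LR/(√3·V_L) = 95000/(1.732×690) = 79.5 A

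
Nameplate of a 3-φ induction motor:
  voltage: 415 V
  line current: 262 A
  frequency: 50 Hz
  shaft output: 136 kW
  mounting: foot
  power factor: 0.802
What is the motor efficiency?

90.0 %

P_out = 136 kW = 136000 W
P_in = √3·V_L·I_L·cosφ = 1.732 × 415 × 262 × 0.802 = 151033 W
η = P_out / P_in = 136000 / 151033 = 0.900 = 90.0%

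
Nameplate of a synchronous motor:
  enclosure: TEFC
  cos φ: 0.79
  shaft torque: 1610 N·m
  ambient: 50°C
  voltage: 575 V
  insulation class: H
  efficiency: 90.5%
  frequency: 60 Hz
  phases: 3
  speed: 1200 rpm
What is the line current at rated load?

284 A

ω = 2π×1200/60 = 125.7 rad/s; P_out = τω = 1610 × 125.7 = 202377 W
P_in = P_out / η = 202377 / 0.905 = 223621 W
I_L = P_in / (√3·V_L·cosφ) = 223621 / (1.732 × 575 × 0.79) = 284 A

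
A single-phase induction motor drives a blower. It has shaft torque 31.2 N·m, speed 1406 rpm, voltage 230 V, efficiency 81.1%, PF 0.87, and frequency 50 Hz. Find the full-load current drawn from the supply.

28.3 A

ω = 2π×1406/60 = 147.2 rad/s; P_out = τω = 31.2 × 147.2 = 4593 W
P_in = P_out / η = 4593 / 0.811 = 5663 W
I = P_in / (V·cosφ) = 5663 / (230 × 0.87) = 28.3 A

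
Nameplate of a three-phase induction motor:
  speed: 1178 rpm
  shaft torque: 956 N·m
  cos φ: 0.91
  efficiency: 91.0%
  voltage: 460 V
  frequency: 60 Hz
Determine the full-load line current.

ω = 2π×1178/60 = 123.4 rad/s; P_out = τω = 956 × 123.4 = 117970 W
P_in = P_out / η = 117970 / 0.910 = 129637 W
I_L = P_in / (√3·V_L·cosφ) = 129637 / (1.732 × 460 × 0.91) = 179 A

179 A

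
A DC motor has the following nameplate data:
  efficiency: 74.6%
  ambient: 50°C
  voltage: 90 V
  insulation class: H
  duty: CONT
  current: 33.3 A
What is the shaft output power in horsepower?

P_in = V·I = 90 × 33.3 = 2997 W
P_out = η·P_in = 0.746 × 2997 = 2236 W
= 2236/746 = 3 HP

3 HP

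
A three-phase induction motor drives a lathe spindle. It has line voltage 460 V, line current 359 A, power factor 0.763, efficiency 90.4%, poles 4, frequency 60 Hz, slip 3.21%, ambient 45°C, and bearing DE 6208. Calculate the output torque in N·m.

1080 N·m

P_in = √3·V·I·cosφ = 1.732 × 460 × 359 × 0.763 = 218235 W
P_out = η·P_in = 0.904 × 218235 = 197284 W
n_s = 120×60/4 = 1800 rpm; n = 1800×(1−0.0321) = 1742 rpm
ω = 2π×1742/60 = 182.4 rad/s
τ = P_out/ω = 197284/182.4 = 1080 N·m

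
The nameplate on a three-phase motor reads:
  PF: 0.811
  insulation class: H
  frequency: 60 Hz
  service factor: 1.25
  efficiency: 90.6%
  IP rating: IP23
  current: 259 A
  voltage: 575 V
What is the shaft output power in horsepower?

P_in = √3·V·I·cosφ = 1.732 × 575 × 259 × 0.811 = 209188 W
P_out = η·P_in = 0.906 × 209188 = 189524 W
= 189524/746 = 254 HP

254 HP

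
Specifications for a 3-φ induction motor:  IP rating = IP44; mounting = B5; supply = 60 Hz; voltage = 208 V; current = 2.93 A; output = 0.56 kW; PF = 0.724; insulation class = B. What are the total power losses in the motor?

204 W

P_in = √3·V·I·cosφ = 1.732×208×2.93×0.724 = 764 W
P_out = 560 W
Losses = P_in − P_out = 764 − 560 = 204 W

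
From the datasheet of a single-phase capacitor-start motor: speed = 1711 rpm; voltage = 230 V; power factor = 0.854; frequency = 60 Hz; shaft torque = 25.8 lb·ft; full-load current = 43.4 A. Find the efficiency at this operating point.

τ = 25.8 lb·ft × 1.356 = 34.98 N·m
ω = 2π × 1711/60 = 179.2 rad/s; P_out = τω = 34.98 × 179.2 = 6268 W
P_in = V·I·cosφ = 230 × 43.4 × 0.854 = 8525 W
η = P_out / P_in = 6268 / 8525 = 0.735 = 73.5%

73.5 %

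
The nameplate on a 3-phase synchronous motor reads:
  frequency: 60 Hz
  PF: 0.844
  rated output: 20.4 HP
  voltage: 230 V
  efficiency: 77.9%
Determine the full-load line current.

P_out = 20.4 × 746 = 15218 W
P_in = P_out / η = 15218 / 0.779 = 19535 W
I_L = P_in / (√3·V_L·cosφ) = 19535 / (1.732 × 230 × 0.844) = 58.1 A

58.1 A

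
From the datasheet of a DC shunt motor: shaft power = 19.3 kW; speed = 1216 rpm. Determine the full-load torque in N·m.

152 N·m

ω = 2π × 1216/60 = 127.3 rad/s
τ = P/ω = 19300/127.3 = 152 N·m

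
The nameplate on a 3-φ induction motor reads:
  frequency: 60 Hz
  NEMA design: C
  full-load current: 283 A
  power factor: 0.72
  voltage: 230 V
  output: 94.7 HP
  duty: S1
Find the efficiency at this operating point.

P_out = 94.7 × 746 = 70646 W
P_in = √3·V_L·I_L·cosφ = 1.732 × 230 × 283 × 0.72 = 81170 W
η = P_out / P_in = 70646 / 81170 = 0.870 = 87.0%

87.0 %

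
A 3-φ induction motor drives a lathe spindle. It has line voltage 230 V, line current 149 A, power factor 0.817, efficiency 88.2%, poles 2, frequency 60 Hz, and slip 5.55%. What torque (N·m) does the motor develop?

P_in = √3·V·I·cosφ = 1.732 × 230 × 149 × 0.817 = 48494 W
P_out = η·P_in = 0.882 × 48494 = 42772 W
n_s = 120×60/2 = 3600 rpm; n = 3600×(1−0.0555) = 3400 rpm
ω = 2π×3400/60 = 356 rad/s
τ = P_out/ω = 42772/356 = 120 N·m

120 N·m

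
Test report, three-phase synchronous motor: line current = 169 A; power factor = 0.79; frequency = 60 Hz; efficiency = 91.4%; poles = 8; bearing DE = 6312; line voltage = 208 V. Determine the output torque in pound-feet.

P_in = √3·V·I·cosφ = 1.732 × 208 × 169 × 0.79 = 48098 W
P_out = η·P_in = 0.914 × 48098 = 43962 W
n = n_s = 120×60/8 = 900 rpm (synchronous)
ω = 2π×900/60 = 94.25 rad/s
τ = P_out/ω = 43962/94.25 = 466.4 N·m
In lb·ft: 466.4/1.356 = 344 lb·ft

344 lb·ft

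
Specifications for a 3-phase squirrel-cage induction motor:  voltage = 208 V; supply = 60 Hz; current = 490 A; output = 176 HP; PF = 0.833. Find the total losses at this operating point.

15800 W

P_in = √3·V·I·cosφ = 1.732×208×490×0.833 = 147046 W
P_out = 176×746 = 131296 W
Losses = P_in − P_out = 147046 − 131296 = 15750 W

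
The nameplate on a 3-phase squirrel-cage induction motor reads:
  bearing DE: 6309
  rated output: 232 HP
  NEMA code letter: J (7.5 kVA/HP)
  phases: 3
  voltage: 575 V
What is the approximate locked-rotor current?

S_LR = 7.5 × 232 = 1740 kVA
I_LR = S_LR/(√3·V_L) = 1740000/(1.732×575) = 1750 A

1750 A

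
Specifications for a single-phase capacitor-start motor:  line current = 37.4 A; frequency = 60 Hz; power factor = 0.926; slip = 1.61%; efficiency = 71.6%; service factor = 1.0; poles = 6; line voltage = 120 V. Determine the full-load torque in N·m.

P_in = V·I·cosφ = 120 × 37.4 × 0.926 = 4156 W
P_out = η·P_in = 0.716 × 4156 = 2976 W
n_s = 120×60/6 = 1200 rpm; n = 1200×(1−0.0161) = 1181 rpm
ω = 2π×1181/60 = 123.7 rad/s
τ = P_out/ω = 2976/123.7 = 24.1 N·m

24.1 N·m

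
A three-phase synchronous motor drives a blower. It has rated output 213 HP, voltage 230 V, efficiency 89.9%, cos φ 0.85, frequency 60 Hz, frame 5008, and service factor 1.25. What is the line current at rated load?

522 A

P_out = 213 × 746 = 158898 W
P_in = P_out / η = 158898 / 0.899 = 176750 W
I_L = P_in / (√3·V_L·cosφ) = 176750 / (1.732 × 230 × 0.85) = 522 A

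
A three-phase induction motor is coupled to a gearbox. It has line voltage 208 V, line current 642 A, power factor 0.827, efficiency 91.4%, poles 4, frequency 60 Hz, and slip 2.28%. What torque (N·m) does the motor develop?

P_in = √3·V·I·cosφ = 1.732 × 208 × 642 × 0.827 = 191272 W
P_out = η·P_in = 0.914 × 191272 = 174823 W
n_s = 120×60/4 = 1800 rpm; n = 1800×(1−0.0228) = 1759 rpm
ω = 2π×1759/60 = 184.2 rad/s
τ = P_out/ω = 174823/184.2 = 949 N·m

949 N·m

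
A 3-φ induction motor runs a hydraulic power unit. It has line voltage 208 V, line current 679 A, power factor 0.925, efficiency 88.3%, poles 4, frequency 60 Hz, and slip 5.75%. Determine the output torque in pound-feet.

P_in = √3·V·I·cosφ = 1.732 × 208 × 679 × 0.925 = 226268 W
P_out = η·P_in = 0.883 × 226268 = 199795 W
n_s = 120×60/4 = 1800 rpm; n = 1800×(1−0.0575) = 1697 rpm
ω = 2π×1697/60 = 177.7 rad/s
τ = P_out/ω = 199795/177.7 = 1124 N·m
In lb·ft: 1124/1.356 = 829 lb·ft

829 lb·ft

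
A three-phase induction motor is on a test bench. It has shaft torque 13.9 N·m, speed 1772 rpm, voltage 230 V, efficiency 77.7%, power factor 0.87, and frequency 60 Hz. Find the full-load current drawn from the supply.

ω = 2π×1772/60 = 185.6 rad/s; P_out = τω = 13.9 × 185.6 = 2580 W
P_in = P_out / η = 2580 / 0.777 = 3320 W
I_L = P_in / (√3·V_L·cosφ) = 3320 / (1.732 × 230 × 0.87) = 9.58 A

9.58 A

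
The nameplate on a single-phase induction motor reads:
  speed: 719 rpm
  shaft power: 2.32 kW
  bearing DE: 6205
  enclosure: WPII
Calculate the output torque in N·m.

30.8 N·m

ω = 2π × 719/60 = 75.29 rad/s
τ = P/ω = 2320/75.29 = 30.8 N·m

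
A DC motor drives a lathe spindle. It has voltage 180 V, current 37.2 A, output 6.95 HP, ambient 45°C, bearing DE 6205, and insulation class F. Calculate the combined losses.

P_in = V·I = 180×37.2 = 6696 W
P_out = 6.95×746 = 5185 W
Losses = P_in − P_out = 6696 − 5185 = 1511 W

1510 W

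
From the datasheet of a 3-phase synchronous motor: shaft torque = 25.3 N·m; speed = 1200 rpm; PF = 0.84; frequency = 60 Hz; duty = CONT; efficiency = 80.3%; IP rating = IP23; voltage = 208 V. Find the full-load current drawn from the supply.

ω = 2π×1200/60 = 125.7 rad/s; P_out = τω = 25.3 × 125.7 = 3180 W
P_in = P_out / η = 3180 / 0.803 = 3960 W
I_L = P_in / (√3·V_L·cosφ) = 3960 / (1.732 × 208 × 0.84) = 13.1 A

13.1 A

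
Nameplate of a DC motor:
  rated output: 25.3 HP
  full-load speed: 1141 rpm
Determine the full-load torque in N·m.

P_out = 25.3 × 746 = 18874 W
ω = 2π × 1141/60 = 119.5 rad/s
τ = P_out/ω = 18874/119.5 = 158 N·m

158 N·m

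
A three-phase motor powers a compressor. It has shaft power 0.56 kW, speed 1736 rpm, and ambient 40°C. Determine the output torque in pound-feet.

2.27 lb·ft

ω = 2π × 1736/60 = 181.8 rad/s
τ = P/ω = 560/181.8 = 3.08 N·m
In lb·ft: 3.08/1.356 = 2.27 lb·ft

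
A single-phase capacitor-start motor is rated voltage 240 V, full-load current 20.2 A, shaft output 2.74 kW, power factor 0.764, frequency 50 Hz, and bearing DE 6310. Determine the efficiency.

74.0 %

P_out = 2.74 kW = 2740 W
P_in = V·I·cosφ = 240 × 20.2 × 0.764 = 3704 W
η = P_out / P_in = 2740 / 3704 = 0.740 = 74.0%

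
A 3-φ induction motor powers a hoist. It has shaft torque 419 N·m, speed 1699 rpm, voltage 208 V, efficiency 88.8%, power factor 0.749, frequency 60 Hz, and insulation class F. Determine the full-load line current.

311 A

ω = 2π×1699/60 = 177.9 rad/s; P_out = τω = 419 × 177.9 = 74540 W
P_in = P_out / η = 74540 / 0.888 = 83941 W
I_L = P_in / (√3·V_L·cosφ) = 83941 / (1.732 × 208 × 0.749) = 311 A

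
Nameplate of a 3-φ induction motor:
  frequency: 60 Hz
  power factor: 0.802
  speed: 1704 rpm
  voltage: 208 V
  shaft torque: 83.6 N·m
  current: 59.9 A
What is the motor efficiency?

ω = 2π × 1704/60 = 178.4 rad/s; P_out = τω = 83.6 × 178.4 = 14914 W
P_in = √3·V_L·I_L·cosφ = 1.732 × 208 × 59.9 × 0.802 = 17307 W
η = P_out / P_in = 14914 / 17307 = 0.862 = 86.2%

86.2 %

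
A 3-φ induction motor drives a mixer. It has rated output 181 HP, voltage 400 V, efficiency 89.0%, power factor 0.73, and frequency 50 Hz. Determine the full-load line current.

P_out = 181 × 746 = 135026 W
P_in = P_out / η = 135026 / 0.890 = 151715 W
I_L = P_in / (√3·V_L·cosφ) = 151715 / (1.732 × 400 × 0.73) = 300 A

300 A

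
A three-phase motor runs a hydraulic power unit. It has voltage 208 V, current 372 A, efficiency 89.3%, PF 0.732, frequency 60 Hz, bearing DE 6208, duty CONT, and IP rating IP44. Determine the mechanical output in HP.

P_in = √3·V·I·cosφ = 1.732 × 208 × 372 × 0.732 = 98099 W
P_out = η·P_in = 0.893 × 98099 = 87602 W
= 87602/746 = 117 HP

117 HP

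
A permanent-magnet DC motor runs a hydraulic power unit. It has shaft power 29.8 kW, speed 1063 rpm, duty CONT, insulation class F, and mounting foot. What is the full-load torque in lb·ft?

197 lb·ft

ω = 2π × 1063/60 = 111.3 rad/s
τ = P/ω = 29800/111.3 = 267.7 N·m
In lb·ft: 267.7/1.356 = 197 lb·ft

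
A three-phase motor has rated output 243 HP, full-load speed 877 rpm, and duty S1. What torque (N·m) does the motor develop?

P_out = 243 × 746 = 181278 W
ω = 2π × 877/60 = 91.84 rad/s
τ = P_out/ω = 181278/91.84 = 1970 N·m

1970 N·m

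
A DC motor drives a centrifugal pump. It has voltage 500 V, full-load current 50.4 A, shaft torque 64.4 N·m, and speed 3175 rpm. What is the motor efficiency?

85.0 %

ω = 2π × 3175/60 = 332.5 rad/s; P_out = τω = 64.4 × 332.5 = 21413 W
P_in = V·I = 500 × 50.4 = 25200 W
η = P_out / P_in = 21413 / 25200 = 0.850 = 85.0%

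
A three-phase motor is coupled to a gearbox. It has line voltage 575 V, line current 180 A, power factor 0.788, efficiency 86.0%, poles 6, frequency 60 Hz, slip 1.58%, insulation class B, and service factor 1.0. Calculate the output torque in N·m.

P_in = √3·V·I·cosφ = 1.732 × 575 × 180 × 0.788 = 141258 W
P_out = η·P_in = 0.86 × 141258 = 121482 W
n_s = 120×60/6 = 1200 rpm; n = 1200×(1−0.0158) = 1181 rpm
ω = 2π×1181/60 = 123.7 rad/s
τ = P_out/ω = 121482/123.7 = 982 N·m

982 N·m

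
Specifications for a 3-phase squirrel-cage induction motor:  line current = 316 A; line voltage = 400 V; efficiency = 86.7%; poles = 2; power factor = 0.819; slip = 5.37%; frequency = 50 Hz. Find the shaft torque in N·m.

P_in = √3·V·I·cosφ = 1.732 × 400 × 316 × 0.819 = 179299 W
P_out = η·P_in = 0.867 × 179299 = 155452 W
n_s = 120×50/2 = 3000 rpm; n = 3000×(1−0.0537) = 2839 rpm
ω = 2π×2839/60 = 297.3 rad/s
τ = P_out/ω = 155452/297.3 = 523 N·m

523 N·m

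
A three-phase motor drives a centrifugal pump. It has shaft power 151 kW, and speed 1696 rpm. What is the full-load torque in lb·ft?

ω = 2π × 1696/60 = 177.6 rad/s
τ = P/ω = 151000/177.6 = 850.2 N·m
In lb·ft: 850.2/1.356 = 627 lb·ft

627 lb·ft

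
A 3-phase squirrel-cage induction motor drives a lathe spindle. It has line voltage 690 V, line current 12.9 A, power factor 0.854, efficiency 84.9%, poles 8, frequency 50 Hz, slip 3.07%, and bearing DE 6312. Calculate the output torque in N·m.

147 N·m

P_in = √3·V·I·cosφ = 1.732 × 690 × 12.9 × 0.854 = 13166 W
P_out = η·P_in = 0.849 × 13166 = 11178 W
n_s = 120×50/8 = 750 rpm; n = 750×(1−0.0307) = 727 rpm
ω = 2π×727/60 = 76.13 rad/s
τ = P_out/ω = 11178/76.13 = 147 N·m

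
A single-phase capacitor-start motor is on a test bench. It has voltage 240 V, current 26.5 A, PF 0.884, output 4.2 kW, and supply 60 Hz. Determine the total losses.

1.42 kW

P_in = V·I·cosφ = 240×26.5×0.884 = 5622 W
P_out = 4200 W
Losses = P_in − P_out = 5622 − 4200 = 1422 W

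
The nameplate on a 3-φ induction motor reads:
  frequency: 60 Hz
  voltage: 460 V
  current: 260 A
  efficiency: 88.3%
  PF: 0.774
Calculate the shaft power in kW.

P_in = √3·V·I·cosφ = 1.732 × 460 × 260 × 0.774 = 160332 W
P_out = η·P_in = 0.883 × 160332 = 141573 W

142 kW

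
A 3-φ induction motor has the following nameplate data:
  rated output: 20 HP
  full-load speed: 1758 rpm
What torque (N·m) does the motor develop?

P_out = 20 × 746 = 14920 W
ω = 2π × 1758/60 = 184.1 rad/s
τ = P_out/ω = 14920/184.1 = 81 N·m

81 N·m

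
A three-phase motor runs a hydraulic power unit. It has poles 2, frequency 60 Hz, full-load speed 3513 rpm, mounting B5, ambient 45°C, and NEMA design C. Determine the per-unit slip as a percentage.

2.42 %

n_s = 120f/p = 120×60/2 = 3600 rpm
s = (n_s − n)/n_s = (3600 − 3513)/3600 = 0.0242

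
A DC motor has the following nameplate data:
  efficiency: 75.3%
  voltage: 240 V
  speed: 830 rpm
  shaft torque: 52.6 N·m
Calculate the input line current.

25.3 A

ω = 2π×830/60 = 86.92 rad/s; P_out = τω = 52.6 × 86.92 = 4572 W
P_in = P_out / η = 4572 / 0.753 = 6072 W
I = P_in / V = 6072 / 240 = 25.3 A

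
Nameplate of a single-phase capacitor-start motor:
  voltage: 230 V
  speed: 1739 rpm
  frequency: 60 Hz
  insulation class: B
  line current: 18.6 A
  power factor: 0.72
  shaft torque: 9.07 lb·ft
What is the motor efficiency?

72.7 %

τ = 9.07 lb·ft × 1.356 = 12.3 N·m
ω = 2π × 1739/60 = 182.1 rad/s; P_out = τω = 12.3 × 182.1 = 2240 W
P_in = V·I·cosφ = 230 × 18.6 × 0.72 = 3080 W
η = P_out / P_in = 2240 / 3080 = 0.727 = 72.7%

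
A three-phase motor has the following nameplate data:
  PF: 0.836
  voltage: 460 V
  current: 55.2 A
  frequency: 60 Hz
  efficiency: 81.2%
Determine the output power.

29.9 kW

P_in = √3·V·I·cosφ = 1.732 × 460 × 55.2 × 0.836 = 36766 W
P_out = η·P_in = 0.812 × 36766 = 29854 W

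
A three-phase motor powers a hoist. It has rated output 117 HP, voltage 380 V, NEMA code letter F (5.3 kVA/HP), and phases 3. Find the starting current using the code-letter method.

942 A

S_LR = 5.3 × 117 = 620.1 kVA
I_LR = S_LR/(√3·V_L) = 620100/(1.732×380) = 942 A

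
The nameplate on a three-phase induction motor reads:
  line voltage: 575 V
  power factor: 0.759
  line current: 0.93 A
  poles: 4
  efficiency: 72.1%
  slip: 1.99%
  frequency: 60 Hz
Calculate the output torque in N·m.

2.74 N·m

P_in = √3·V·I·cosφ = 1.732 × 575 × 0.93 × 0.759 = 703 W
P_out = η·P_in = 0.721 × 703 = 507 W
n_s = 120×60/4 = 1800 rpm; n = 1800×(1−0.0199) = 1764 rpm
ω = 2π×1764/60 = 184.7 rad/s
τ = P_out/ω = 507/184.7 = 2.74 N·m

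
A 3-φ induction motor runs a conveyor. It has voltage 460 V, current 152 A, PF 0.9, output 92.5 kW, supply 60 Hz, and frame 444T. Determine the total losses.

P_in = √3·V·I·cosφ = 1.732×460×152×0.9 = 108991 W
P_out = 92500 W
Losses = P_in − P_out = 108991 − 92500 = 16491 W

16500 W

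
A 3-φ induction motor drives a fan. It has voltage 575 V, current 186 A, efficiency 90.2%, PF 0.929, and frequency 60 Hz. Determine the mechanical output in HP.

208 HP

P_in = √3·V·I·cosφ = 1.732 × 575 × 186 × 0.929 = 172086 W
P_out = η·P_in = 0.902 × 172086 = 155222 W
= 155222/746 = 208 HP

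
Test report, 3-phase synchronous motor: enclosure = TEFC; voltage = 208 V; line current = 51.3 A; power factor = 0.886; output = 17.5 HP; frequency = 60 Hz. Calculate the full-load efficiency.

P_out = 17.5 × 746 = 13055 W
P_in = √3·V_L·I_L·cosφ = 1.732 × 208 × 51.3 × 0.886 = 16374 W
η = P_out / P_in = 13055 / 16374 = 0.797 = 79.7%

79.7 %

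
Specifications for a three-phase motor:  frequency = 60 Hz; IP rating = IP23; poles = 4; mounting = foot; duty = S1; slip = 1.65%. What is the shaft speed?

n_s = 120f/p = 120×60/4 = 1800 rpm
n = n_s(1 − s) = 1800 × (1 − 0.0165) = 1770 rpm

1770 rpm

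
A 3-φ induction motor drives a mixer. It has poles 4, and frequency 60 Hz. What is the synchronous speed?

n_s = 120f/p = 120×60/4 = 1800 rpm

1800 rpm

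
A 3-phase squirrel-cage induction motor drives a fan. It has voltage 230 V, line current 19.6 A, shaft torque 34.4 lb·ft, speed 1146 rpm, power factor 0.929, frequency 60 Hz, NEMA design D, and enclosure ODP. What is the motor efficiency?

77.2 %

τ = 34.4 lb·ft × 1.356 = 46.65 N·m
ω = 2π × 1146/60 = 120 rad/s; P_out = τω = 46.65 × 120 = 5598 W
P_in = √3·V_L·I_L·cosφ = 1.732 × 230 × 19.6 × 0.929 = 7253 W
η = P_out / P_in = 5598 / 7253 = 0.772 = 77.2%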